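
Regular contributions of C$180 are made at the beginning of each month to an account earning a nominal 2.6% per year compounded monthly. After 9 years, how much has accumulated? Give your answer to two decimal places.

C$21,923.60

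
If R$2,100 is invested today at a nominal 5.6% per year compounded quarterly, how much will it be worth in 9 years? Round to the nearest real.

R$3,464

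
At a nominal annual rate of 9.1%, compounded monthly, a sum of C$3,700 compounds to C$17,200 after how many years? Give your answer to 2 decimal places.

16.95 years

Periodic rate i = 0.091/12 = 0.00758333.
(1+i)^n = 17200/3700 = 4.64865, so n = ln 4.64865 / ln 1.00758 = 203.3928 months
= 203.3928/12 years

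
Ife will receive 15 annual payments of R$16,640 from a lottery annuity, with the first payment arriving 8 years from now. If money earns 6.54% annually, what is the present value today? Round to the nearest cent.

Value one period before first payment (t=7): 16640 × [1 − (1+0.0654)^(−15)] / 0.0654 = 16640 × 9.378555 = 156,059.1508
Discount back 7 years: 156,059.1508 × (1+0.0654)^(−7) = 156,059.1508 × 0.641817 = 100,161.4013

R$100,161.40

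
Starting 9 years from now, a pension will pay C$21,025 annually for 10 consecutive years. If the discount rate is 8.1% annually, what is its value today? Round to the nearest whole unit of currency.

C$75,319

PV at t=8 (ordinary 10-year annuity): 21025 × a(10|0.081) = 21025 × 6.679921 = 140,445.3335
Discount back 8 years: 140,445.3335 × (1+0.081)^(−8) = 140,445.3335 × 0.536284 = 75,318.5173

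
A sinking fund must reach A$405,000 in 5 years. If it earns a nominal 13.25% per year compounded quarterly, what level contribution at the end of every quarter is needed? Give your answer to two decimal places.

A$14,599.30

With 4 periods per year: i = 0.033125, n = 20.
FV-annuity factor = 27.741054; PMT = 405000 / 27.741054 = 14,599.3009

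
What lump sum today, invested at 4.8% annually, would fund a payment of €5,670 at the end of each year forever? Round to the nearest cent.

PV = C/r = 5670/0.048 = 118,125.0000

€118,125.00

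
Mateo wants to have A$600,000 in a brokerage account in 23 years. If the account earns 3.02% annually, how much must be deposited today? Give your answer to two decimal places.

A$302,660.47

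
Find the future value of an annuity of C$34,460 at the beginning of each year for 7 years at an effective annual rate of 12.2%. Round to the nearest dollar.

C$392,493

FV = 34460 × [(1+0.122)^7 − 1] / 0.122 × (1+i) = 34460 × 11.389803 = 392,492.6035
Payments are at the start of each period, so multiply by (1+i).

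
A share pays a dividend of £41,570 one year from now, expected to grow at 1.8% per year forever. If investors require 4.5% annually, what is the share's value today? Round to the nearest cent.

PV = D₁/(r − g) = 41570/(0.045 − 0.018) = 1,539,629.6296

£1,539,629.63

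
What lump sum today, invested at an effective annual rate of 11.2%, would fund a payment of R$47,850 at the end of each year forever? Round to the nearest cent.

R$427,232.14

PV = C/r = 47850/0.112 = 427,232.1429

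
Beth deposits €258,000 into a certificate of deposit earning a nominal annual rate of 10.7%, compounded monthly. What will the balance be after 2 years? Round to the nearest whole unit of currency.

Periodic rate i = 0.107/12 = 0.00891667; n = 2 × 12 = 24 periods.
FV = PV·(1+i)^n = 258,000 × 1.237448 = 319,261.6977

€319,262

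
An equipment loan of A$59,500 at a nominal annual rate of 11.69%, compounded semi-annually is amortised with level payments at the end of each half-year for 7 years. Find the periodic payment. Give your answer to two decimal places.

A$6,340.01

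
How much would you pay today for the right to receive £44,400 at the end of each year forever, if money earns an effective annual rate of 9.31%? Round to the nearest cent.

£476,906.55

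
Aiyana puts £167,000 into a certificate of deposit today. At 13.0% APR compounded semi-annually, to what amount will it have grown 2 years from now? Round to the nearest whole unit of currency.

£214,840

Periodic rate i = 0.13/2 = 0.065; n = 2 × 2 = 4 periods.
FV = 167,000 × (1 + 0.065)^4 = 214,839.8806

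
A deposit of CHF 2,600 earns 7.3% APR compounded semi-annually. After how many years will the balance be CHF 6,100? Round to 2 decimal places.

Periodic rate i = 0.073/2 = 0.0365.
n = ln(6100/2600) / ln(1+0.0365) = ln(2.34615) / 0.035850 = 23.7876 half-years
= 23.7876/2 years

11.89 years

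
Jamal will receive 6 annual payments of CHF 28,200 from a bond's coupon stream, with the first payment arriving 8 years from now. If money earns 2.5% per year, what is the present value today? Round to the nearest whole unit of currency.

PV at t=7 (ordinary 6-year annuity): 28200 × a(6|0.025) = 28200 × 5.508125 = 155,329.1352
Discount back 7 years: 155,329.1352 × (1+0.025)^(−7) = 155,329.1352 × 0.841265 = 130,673.0014

CHF 130,673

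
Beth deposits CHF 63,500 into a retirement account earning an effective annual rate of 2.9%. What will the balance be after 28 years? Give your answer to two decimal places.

CHF 141,385.29

FV = PV·(1+i)^n = 63,500 × 2.226540 = 141,385.2873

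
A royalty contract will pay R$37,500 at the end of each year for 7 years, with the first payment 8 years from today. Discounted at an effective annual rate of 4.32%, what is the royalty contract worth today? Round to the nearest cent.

R$165,439.20

Value one period before first payment (t=7): 37500 × [1 − (1+0.0432)^(−7)] / 0.0432 = 37500 × 5.931714 = 222,439.2769
Discount back 7 years: 222,439.2769 × (1+0.0432)^(−7) = 222,439.2769 × 0.743750 = 165,439.2018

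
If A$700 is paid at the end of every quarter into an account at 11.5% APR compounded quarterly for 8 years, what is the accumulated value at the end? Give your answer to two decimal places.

A$35,960.23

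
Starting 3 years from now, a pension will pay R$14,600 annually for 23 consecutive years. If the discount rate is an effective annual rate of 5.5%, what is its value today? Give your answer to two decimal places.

R$168,887.15

PV at t=2 (ordinary 23-year annuity): 14600 × a(23|0.055) = 14600 × 12.875042 = 187,975.6190
Discount back 2 years: 187,975.6190 × (1+0.055)^(−2) = 187,975.6190 × 0.898452 = 168,887.1490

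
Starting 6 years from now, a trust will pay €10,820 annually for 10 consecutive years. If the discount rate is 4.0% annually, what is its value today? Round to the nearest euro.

PV at t=5 (ordinary 10-year annuity): 10820 × a(10|0.04) = 10820 × 8.110896 = 87,759.8923
Discount back 5 years: 87,759.8923 × (1+0.04)^(−5) = 87,759.8923 × 0.821927 = 72,132.2344

€72,132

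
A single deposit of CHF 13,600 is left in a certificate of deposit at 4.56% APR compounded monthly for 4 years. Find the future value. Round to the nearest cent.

CHF 16,315.64

Periodic rate i = 0.0456/12 = 0.0038; n = 4 × 12 = 48 periods.
13,600 × (1+0.0038)^48 = 13,600 × 1.199679 = 16,315.6392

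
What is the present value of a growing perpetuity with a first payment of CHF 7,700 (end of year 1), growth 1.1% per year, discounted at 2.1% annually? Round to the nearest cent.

PV = D₁/(r − g) = 7700/(0.021 − 0.011) = 770,000.0000

CHF 770,000.00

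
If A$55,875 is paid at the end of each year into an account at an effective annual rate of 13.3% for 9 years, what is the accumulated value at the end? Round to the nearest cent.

FV = 55875 × [(1+0.133)^9 − 1] / 0.133 = 55875 × 15.613435 = 872,400.7063

A$872,400.71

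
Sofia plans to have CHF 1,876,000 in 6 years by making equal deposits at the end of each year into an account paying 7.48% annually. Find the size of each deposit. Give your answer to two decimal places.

CHF 259,102.83

FV-annuity factor = 7.240369; PMT = 1.876e+06 / 7.240369 = 259,102.8306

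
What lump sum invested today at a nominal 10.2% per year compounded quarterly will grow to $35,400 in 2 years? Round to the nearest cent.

$28,941.29

i = 0.102/4 = 0.0255 per quarter; n = 2·4 = 8.
PV = 35,400 / (1 + 0.0255)^8 = 35,400 / 1.223166 = 28,941.2940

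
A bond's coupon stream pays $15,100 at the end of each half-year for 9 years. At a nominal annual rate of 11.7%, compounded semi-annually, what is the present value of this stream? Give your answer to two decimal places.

$165,354.36

Periodic rate i = 0.117/2 = 0.0585; n = 9 × 2 = 18 periods.
Annuity factor a(18|0.0585) = 10.950620; PV = 15100 × 10.950620 = 165,354.3570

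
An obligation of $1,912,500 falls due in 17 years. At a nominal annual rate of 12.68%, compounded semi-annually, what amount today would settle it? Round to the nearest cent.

$236,545.75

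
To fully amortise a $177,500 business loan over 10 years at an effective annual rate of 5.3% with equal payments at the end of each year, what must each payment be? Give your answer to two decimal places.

Annuity-PV factor = 7.610464; PMT = 177500 / 7.610464 = 23,323.1497

$23,323.15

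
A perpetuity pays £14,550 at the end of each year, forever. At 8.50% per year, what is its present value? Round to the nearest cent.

£171,176.47

PV = PMT / i = 14550 / 0.085 = 171,176.4706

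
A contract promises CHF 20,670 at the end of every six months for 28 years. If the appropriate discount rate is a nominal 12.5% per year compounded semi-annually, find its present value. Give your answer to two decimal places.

CHF 319,627.23

Periodic rate i = 0.125/2 = 0.0625; n = 28 × 2 = 56 periods.
PV = PMT · [1 − (1+i)^(−n)] / i = 20670 · 15.463340 = 319,627.2330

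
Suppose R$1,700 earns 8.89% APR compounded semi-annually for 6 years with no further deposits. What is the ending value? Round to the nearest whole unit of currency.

R$2,865

i = 0.0889/2 = 0.04445 per half-year; n = 6·2 = 12.
FV = 1,700 × (1 + 0.04445)^12 = 2,864.8426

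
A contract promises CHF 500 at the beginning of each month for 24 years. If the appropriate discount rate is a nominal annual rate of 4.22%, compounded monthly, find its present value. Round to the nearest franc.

CHF 90,766

i = 0.0422/12 = 0.00351667 per month; n = 24·12 = 288.
PV = PMT · [1 − (1+i)^(−n)] / i × (1+i) = 500 · 181.532896 = 90,766.4479
(annuity-due: payments at period start, so ×(1+i).)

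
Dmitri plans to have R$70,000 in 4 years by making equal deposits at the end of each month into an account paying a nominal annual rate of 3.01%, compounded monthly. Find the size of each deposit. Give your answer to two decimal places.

With 12 periods per year: i = 0.00250833, n = 48.
FV-annuity factor = 50.941362; PMT = 70000 / 50.941362 = 1,374.1290

R$1,374.13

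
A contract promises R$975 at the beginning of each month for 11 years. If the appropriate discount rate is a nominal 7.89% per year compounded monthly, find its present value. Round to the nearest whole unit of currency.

R$86,420

Periodic rate i = 0.0789/12 = 0.006575; n = 11 × 12 = 132 periods.
Annuity factor a(132|0.006575) × (1+i) = 88.635762; PV = 975 × 88.635762 = 86,419.8676
(Beginning-of-period payments → annuity-due factor ×(1+i).)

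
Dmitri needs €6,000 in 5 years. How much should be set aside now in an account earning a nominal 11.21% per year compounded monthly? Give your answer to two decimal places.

€3,434.47

i = 0.1121/12 = 0.00934167 per month; n = 5·12 = 60.
PV = 6,000 / (1 + 0.00934167)^60 = 6,000 / 1.746997 = 3,434.4654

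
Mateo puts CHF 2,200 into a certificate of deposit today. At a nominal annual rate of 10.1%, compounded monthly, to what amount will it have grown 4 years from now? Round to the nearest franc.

CHF 3,290

With 12 periods per year: i = 0.00841667, n = 48.
FV = PV·(1+i)^n = 2,200 × 1.495274 = 3,289.6023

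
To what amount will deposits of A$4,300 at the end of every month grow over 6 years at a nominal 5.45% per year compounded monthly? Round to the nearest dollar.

With 12 periods per year: i = 0.00454167, n = 72.
Accumulation factor s(72|0.00454167) = 84.941324; FV = 4300 × 84.941324 = 365,247.6912

A$365,248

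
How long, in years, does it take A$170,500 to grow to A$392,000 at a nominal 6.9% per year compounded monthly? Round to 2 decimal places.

Periodic rate i = 0.069/12 = 0.00575.
n = ln(392000/170500) / ln(1+0.00575) = ln(2.29912) / 0.005734 = 145.2031 months
= 145.2031/12 years

12.10 years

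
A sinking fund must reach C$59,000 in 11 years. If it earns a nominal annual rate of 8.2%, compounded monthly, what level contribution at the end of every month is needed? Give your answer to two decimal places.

Periodic rate i = 0.082/12 = 0.00683333; n = 11 × 12 = 132 periods.
FV-annuity factor = 213.216291; PMT = 59000 / 213.216291 = 276.7143

C$276.71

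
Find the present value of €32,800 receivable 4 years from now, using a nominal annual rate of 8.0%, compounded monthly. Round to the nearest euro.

€23,843

With 12 periods per year: i = 0.00666667, n = 48.
PV = FV·(1+i)^(−n) = 32,800 × 0.726921 = 23,842.9950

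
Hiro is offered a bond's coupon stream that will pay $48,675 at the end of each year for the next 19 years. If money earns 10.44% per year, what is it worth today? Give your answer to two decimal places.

$395,570.71

PV = PMT · [1 − (1+i)^(−n)] / i = 48675 · 8.126774 = 395,570.7075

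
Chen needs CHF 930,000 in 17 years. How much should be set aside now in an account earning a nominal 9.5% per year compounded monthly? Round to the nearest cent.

Periodic rate i = 0.095/12 = 0.00791667; n = 17 × 12 = 204 periods.
PV = FV·(1+i)^(−n) = 930,000 × 0.200159 = 186,148.3161

CHF 186,148.32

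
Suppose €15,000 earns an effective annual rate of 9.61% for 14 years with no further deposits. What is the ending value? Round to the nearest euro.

€54,199

FV = PV·(1+i)^n = 15,000 × 3.613287 = 54,199.3087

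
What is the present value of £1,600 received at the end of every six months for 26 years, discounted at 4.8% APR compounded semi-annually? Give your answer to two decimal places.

£47,243.90

i = 0.048/2 = 0.024 per half-year; n = 26·2 = 52.
PV = PMT · [1 − (1+i)^(−n)] / i = 1600 · 29.527440 = 47,243.9043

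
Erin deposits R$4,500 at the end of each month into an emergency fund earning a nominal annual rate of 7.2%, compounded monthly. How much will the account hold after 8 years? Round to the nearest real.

R$581,887

i = 0.072/12 = 0.006 per month; n = 8·12 = 96.
FV = PMT · [(1+i)^n − 1] / i = 4500 · 129.308244 = 581,887.0998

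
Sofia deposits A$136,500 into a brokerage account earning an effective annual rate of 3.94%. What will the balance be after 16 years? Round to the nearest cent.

FV = PV·(1+i)^n = 136,500 × 1.855767 = 253,312.1676

A$253,312.17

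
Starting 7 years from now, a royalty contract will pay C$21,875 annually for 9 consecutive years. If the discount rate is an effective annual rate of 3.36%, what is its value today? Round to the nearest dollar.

PV at t=6 (ordinary 9-year annuity): 21875 × a(9|0.0336) = 21875 × 7.657022 = 167,497.3553
PV₀ = 167,497.3553 / (1+0.0336)^6 = 167,497.3553 / 1.219312 = 137,370.3327

C$137,370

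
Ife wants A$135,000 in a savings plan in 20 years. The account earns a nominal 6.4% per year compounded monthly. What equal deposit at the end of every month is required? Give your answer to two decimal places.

A$278.59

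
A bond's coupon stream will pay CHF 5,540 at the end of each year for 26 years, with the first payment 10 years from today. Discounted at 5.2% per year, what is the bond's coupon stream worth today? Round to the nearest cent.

PV at t=9 (ordinary 26-year annuity): 5540 × a(26|0.052) = 5540 × 14.083375 = 78,021.8982
Discount back 9 years: 78,021.8982 × (1+0.052)^(−9) = 78,021.8982 × 0.633663 = 49,439.5892

CHF 49,439.59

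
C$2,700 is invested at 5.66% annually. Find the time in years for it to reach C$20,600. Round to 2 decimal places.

36.91 years

(1+i)^n = 20600/2700 = 7.62963, so n = ln 7.62963 / ln 1.0566 = 36.9085 years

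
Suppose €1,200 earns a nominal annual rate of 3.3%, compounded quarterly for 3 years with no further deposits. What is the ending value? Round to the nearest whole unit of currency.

With 4 periods per year: i = 0.00825, n = 12.
FV = PV·(1+i)^n = 1,200 × 1.103618 = 1,324.3416

€1,324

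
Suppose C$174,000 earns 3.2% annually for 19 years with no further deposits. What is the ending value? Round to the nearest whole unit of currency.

C$316,565

FV = 174,000 × (1 + 0.032)^19 = 316,565.4374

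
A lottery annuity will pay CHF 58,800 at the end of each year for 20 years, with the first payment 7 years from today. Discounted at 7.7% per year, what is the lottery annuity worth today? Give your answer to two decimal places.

CHF 378,330.75

Value one period before first payment (t=6): 58800 × [1 − (1+0.077)^(−20)] / 0.077 = 58800 × 10.041268 = 590,426.5338
Discount back 6 years: 590,426.5338 × (1+0.077)^(−6) = 590,426.5338 × 0.640775 = 378,330.7547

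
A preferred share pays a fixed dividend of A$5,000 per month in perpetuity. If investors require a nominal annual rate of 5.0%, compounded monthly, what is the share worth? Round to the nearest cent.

A$1,200,000.00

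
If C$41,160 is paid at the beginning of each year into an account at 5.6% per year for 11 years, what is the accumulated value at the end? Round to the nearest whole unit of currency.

C$637,205

Accumulation factor s(11|0.056) × (1+i) = 15.481173; FV = 41160 × 15.481173 = 637,205.0815
(Beginning-of-period payments → annuity-due factor ×(1+i).)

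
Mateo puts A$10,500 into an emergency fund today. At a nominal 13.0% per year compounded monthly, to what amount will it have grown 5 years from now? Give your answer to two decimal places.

A$20,042.99

Periodic rate i = 0.13/12 = 0.0108333; n = 5 × 12 = 60 periods.
10,500 × (1+0.0108333)^60 = 10,500 × 1.908857 = 20,042.9936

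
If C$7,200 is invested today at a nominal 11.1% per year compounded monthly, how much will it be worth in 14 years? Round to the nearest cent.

C$33,816.13

Periodic rate i = 0.111/12 = 0.00925; n = 14 × 12 = 168 periods.
FV = 7,200 × (1 + 0.00925)^168 = 33,816.1261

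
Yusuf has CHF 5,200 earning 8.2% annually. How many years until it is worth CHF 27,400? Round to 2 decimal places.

(1+i)^n = 27400/5200 = 5.26923, so n = ln 5.26923 / ln 1.082 = 21.0869 years

21.09 years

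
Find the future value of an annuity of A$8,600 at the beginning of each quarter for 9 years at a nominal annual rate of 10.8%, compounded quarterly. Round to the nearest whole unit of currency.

i = 0.108/4 = 0.027 per quarter; n = 9·4 = 36.
FV = 8600 × [(1+0.027)^36 − 1] / 0.027 × (1+i) = 8600 × 61.215736 = 526,455.3287
(Beginning-of-period payments → annuity-due factor ×(1+i).)

A$526,455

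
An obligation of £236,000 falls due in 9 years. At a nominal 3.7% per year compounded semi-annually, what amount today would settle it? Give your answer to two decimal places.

With 2 periods per year: i = 0.0185, n = 18.
Discount factor = (1+0.0185)^(−18) = 0.718954; PV = 236,000 × 0.718954 = 169,673.2595

£169,673.26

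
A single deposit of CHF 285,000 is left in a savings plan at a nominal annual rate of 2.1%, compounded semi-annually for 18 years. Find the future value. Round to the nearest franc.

CHF 415,100

Periodic rate i = 0.021/2 = 0.0105; n = 18 × 2 = 36 periods.
FV = 285,000 × (1 + 0.0105)^36 = 415,099.5883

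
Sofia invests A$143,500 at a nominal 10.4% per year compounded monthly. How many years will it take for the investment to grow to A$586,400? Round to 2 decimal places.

13.59 years

Periodic rate i = 0.104/12 = 0.00866667.
(1+i)^n = 586400/143500 = 4.08641, so n = ln 4.08641 / ln 1.00867 = 163.1259 months
= 163.1259/12 years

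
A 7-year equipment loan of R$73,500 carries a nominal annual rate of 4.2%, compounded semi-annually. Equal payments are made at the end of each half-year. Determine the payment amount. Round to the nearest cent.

i = 0.042/2 = 0.021 per half-year; n = 7·2 = 14.
Annuity-PV factor = 12.021481; PMT = 73500 / 12.021481 = 6,114.0555

R$6,114.06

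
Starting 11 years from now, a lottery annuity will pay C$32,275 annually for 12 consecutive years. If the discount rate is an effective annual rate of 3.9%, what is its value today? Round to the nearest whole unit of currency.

C$207,813

PV at t=10 (ordinary 12-year annuity): 32275 × a(12|0.039) = 32275 × 9.439764 = 304,668.3992
PV₀ = 304,668.3992 / (1+0.039)^10 = 304,668.3992 / 1.466073 = 207,812.6283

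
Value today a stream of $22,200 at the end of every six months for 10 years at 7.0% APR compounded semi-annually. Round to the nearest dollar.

i = 0.07/2 = 0.035 per half-year; n = 10·2 = 20.
PV = 22200 × [1 − (1+0.035)^(−20)] / 0.035 = 22200 × 14.212403 = 315,515.3533

$315,515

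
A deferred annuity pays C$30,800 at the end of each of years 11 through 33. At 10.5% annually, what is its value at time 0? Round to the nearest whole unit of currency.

PV at t=10 (ordinary 23-year annuity): 30800 × a(23|0.105) = 30800 × 8.565561 = 263,819.2688
Discount back 10 years: 263,819.2688 × (1+0.105)^(−10) = 263,819.2688 × 0.368449 = 97,203.9094

C$97,204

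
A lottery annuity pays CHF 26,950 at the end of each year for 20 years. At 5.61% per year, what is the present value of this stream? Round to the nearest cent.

PV = 26950 × [1 − (1+0.0561)^(−20)] / 0.0561 = 26950 × 11.842074 = 319,143.8899

CHF 319,143.89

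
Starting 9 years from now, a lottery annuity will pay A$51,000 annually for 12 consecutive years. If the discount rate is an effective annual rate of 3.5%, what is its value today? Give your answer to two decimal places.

A$374,260.84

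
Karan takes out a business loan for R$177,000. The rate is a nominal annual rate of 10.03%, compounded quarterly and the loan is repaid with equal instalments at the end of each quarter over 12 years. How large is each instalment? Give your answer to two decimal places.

Periodic rate i = 0.1003/4 = 0.025075; n = 12 × 4 = 48 periods.
PMT = 177000 / ( [1 − (1+0.025075)^(−48)] / 0.025075 ) = 177000 / 27.732821 = 6,382.3293

R$6,382.33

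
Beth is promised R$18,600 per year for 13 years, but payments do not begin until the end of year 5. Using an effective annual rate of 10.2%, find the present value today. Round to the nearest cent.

R$88,667.33

Value one period before first payment (t=4): 18600 × [1 − (1+0.102)^(−13)] / 0.102 = 18600 × 7.030352 = 130,764.5429
PV₀ = 130,764.5429 / (1+0.102)^4 = 130,764.5429 / 1.474777 = 88,667.3282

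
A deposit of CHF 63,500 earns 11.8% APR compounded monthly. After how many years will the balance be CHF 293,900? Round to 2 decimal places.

Periodic rate i = 0.118/12 = 0.00983333.
(1+i)^n = 293900/63500 = 4.62835, so n = ln 4.62835 / ln 1.00983 = 156.5818 months
= 156.5818/12 years

13.05 years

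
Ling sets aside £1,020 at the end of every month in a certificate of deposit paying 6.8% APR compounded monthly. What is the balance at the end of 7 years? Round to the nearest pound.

With 12 periods per year: i = 0.00566667, n = 84.
FV = 1020 × [(1+0.00566667)^84 − 1] / 0.00566667 = 1020 × 107.199139 = 109,343.1221

£109,343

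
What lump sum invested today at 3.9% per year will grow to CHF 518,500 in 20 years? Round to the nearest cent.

PV = 518,500 / (1 + 0.039)^20 = 518,500 / 2.149369 = 241,233.6064

CHF 241,233.61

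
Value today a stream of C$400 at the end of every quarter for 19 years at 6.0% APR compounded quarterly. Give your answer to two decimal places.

i = 0.06/4 = 0.015 per quarter; n = 19·4 = 76.
PV = PMT · [1 − (1+i)^(−n)] / i = 400 · 45.164138 = 18,065.6553

C$18,065.66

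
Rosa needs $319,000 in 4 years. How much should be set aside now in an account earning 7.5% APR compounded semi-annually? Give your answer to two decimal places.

$237,621.56

Periodic rate i = 0.075/2 = 0.0375; n = 4 × 2 = 8 periods.
PV = FV·(1+i)^(−n) = 319,000 × 0.744895 = 237,621.5585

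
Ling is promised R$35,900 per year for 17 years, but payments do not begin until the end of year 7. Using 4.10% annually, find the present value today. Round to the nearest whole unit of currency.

R$340,537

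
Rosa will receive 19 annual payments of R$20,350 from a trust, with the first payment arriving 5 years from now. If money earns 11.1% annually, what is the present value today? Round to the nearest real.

R$104,047

PV at t=4 (ordinary 19-year annuity): 20350 × a(19|0.111) = 20350 × 7.789711 = 158,520.6168
Discount back 4 years: 158,520.6168 × (1+0.111)^(−4) = 158,520.6168 × 0.656363 = 104,046.9892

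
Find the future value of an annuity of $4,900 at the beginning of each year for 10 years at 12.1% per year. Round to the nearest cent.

$96,860.74

Accumulation factor s(10|0.121) × (1+i) = 19.767498; FV = 4900 × 19.767498 = 96,860.7400
Payments are at the start of each period, so multiply by (1+i).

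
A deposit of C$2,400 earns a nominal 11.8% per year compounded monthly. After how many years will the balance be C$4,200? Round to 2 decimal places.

4.77 years

Periodic rate i = 0.118/12 = 0.00983333.
(1+i)^n = 4200/2400 = 1.75000, so n = ln 1.75000 / ln 1.00983 = 57.1894 months
= 57.1894/12 years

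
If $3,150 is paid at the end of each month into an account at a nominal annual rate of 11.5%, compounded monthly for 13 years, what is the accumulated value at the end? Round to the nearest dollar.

i = 0.115/12 = 0.00958333 per month; n = 13·12 = 156.
FV = PMT · [(1+i)^n − 1] / i = 3150 · 357.673800 = 1,126,672.4695

$1,126,672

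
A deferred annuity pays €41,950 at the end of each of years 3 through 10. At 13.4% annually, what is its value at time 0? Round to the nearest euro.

€154,423

Value one period before first payment (t=2): 41950 × [1 − (1+0.134)^(−8)] / 0.134 = 41950 × 4.733767 = 198,581.5178
PV₀ = 198,581.5178 / (1+0.134)^2 = 198,581.5178 / 1.285956 = 154,423.2600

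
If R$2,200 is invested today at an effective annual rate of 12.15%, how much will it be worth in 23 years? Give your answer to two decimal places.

FV = 2,200 × (1 + 0.1215)^23 = 30,747.2354

R$30,747.24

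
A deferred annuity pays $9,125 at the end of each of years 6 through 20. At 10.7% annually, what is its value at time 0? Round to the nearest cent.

PV at t=5 (ordinary 15-year annuity): 9125 × a(15|0.107) = 9125 × 7.311556 = 66,717.9458
Discount back 5 years: 66,717.9458 × (1+0.107)^(−5) = 66,717.9458 × 0.601536 = 40,133.2714

$40,133.27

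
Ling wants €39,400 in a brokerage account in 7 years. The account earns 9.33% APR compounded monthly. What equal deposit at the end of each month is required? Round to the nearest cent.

Periodic rate i = 0.0933/12 = 0.007775; n = 7 × 12 = 84 periods.
PMT = 39400 / ( [(1+0.007775)^84 − 1] / 0.007775 ) = 39400 / 117.895944 = 334.1930

€334.19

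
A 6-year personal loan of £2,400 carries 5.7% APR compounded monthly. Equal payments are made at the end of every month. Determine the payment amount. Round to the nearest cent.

£39.44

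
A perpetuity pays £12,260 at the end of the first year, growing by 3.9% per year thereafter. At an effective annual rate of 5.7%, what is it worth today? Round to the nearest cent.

£681,111.11

PV = PMT / (i − g) = 12260 / (0.057 − 0.039) = 12260 / 0.018000 = 681,111.1111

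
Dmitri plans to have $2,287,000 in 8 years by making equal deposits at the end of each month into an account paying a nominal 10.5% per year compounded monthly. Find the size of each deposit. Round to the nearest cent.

$15,300.07

With 12 periods per year: i = 0.00875, n = 96.
PMT = 2.287e+06 / ( [(1+0.00875)^96 − 1] / 0.00875 ) = 2.287e+06 / 149.476469 = 15,300.0671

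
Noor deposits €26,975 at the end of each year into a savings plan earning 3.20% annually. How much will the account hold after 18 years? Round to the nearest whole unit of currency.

FV = 26975 × [(1+0.032)^18 − 1] / 0.032 = 26975 × 23.841497 = 643,124.3792

€643,124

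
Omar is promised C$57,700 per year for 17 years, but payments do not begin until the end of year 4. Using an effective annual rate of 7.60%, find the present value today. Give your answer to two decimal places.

PV at t=3 (ordinary 17-year annuity): 57700 × a(17|0.076) = 57700 × 9.370175 = 540,659.1186
PV₀ = 540,659.1186 / (1+0.076)^3 = 540,659.1186 / 1.245767 = 433,996.9906

C$433,996.99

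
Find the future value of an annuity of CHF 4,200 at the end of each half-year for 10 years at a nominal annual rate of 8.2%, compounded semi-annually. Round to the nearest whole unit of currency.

CHF 126,374

Periodic rate i = 0.082/2 = 0.041; n = 10 × 2 = 20 periods.
FV = 4200 × [(1+0.041)^20 − 1] / 0.041 = 4200 × 30.088958 = 126,373.6219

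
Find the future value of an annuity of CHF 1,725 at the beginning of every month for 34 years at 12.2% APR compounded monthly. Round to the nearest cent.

CHF 10,454,393.83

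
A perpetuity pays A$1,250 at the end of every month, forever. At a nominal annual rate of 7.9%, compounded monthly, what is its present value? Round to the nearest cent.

Periodic rate i = 0.079/12 = 0.00658333.
PV = C/r = 1250/0.00658333 = 189,873.4177

A$189,873.42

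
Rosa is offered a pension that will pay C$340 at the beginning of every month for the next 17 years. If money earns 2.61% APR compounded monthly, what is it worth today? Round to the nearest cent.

C$56,090.09

Periodic rate i = 0.0261/12 = 0.002175; n = 17 × 12 = 204 periods.
Annuity factor a(204|0.002175) × (1+i) = 164.970846; PV = 340 × 164.970846 = 56,090.0877
(Beginning-of-period payments → annuity-due factor ×(1+i).)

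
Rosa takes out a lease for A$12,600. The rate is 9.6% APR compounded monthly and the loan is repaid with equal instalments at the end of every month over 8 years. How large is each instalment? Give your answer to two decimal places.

i = 0.096/12 = 0.008 per month; n = 8·12 = 96.
PMT = 12600 / ( [1 − (1+0.008)^(−96)] / 0.008 ) = 12600 / 66.830018 = 188.5380

A$188.54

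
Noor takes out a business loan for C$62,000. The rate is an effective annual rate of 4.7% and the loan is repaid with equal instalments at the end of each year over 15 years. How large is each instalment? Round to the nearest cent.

C$5,852.71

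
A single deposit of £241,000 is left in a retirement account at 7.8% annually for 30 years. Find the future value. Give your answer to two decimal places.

241,000 × (1+0.078)^30 = 241,000 × 9.518375 = 2,293,928.4522

£2,293,928.45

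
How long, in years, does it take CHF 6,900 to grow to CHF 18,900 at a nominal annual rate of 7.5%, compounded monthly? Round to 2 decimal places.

13.48 years

Periodic rate i = 0.075/12 = 0.00625.
n = ln(18900/6900) / ln(1+0.00625) = ln(2.73913) / 0.006231 = 161.7258 months
= 161.7258/12 years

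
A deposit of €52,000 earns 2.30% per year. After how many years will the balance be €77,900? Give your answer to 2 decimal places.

(1+i)^n = 77900/52000 = 1.49808, so n = ln 1.49808 / ln 1.023 = 17.7745 years

17.77 years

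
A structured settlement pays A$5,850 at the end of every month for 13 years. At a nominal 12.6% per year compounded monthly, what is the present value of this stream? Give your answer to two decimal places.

A$447,923.16

i = 0.126/12 = 0.0105 per month; n = 13·12 = 156.
PV = PMT · [1 − (1+i)^(−n)] / i = 5850 · 76.568061 = 447,923.1564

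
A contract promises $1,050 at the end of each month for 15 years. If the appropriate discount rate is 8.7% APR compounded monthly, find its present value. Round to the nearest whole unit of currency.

$105,369

i = 0.087/12 = 0.00725 per month; n = 15·12 = 180.
PV = 1050 × [1 − (1+0.00725)^(−180)] / 0.00725 = 1050 × 100.351422 = 105,368.9926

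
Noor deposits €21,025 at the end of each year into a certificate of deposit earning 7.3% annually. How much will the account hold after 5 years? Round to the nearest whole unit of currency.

Accumulation factor s(5|0.073) = 5.785263; FV = 21025 × 5.785263 = 121,635.1647

€121,635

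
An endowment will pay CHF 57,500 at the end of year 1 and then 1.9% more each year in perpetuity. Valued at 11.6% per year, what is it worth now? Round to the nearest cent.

CHF 592,783.51

PV = PMT / (i − g) = 57500 / (0.116 − 0.019) = 57500 / 0.097000 = 592,783.5052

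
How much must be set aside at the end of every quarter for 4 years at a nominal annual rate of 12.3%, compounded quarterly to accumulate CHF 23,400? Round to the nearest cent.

CHF 1,154.04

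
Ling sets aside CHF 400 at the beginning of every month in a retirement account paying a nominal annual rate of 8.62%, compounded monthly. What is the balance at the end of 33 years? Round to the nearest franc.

CHF 898,514

i = 0.0862/12 = 0.00718333 per month; n = 33·12 = 396.
FV = PMT · [(1+i)^n − 1] / i × (1+i) = 400 · 2246.284284 = 898,513.7134
(Beginning-of-period payments → annuity-due factor ×(1+i).)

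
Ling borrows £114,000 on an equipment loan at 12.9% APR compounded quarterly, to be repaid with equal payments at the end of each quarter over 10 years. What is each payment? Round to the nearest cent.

i = 0.129/4 = 0.03225 per quarter; n = 10·4 = 40.
Annuity-PV factor = 22.296619; PMT = 114000 / 22.296619 = 5,112.8827

£5,112.88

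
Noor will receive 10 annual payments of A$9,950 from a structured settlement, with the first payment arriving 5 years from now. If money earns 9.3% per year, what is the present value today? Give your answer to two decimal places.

A$44,157.56

Value one period before first payment (t=4): 9950 × [1 − (1+0.093)^(−10)] / 0.093 = 9950 × 6.333775 = 63,021.0649
PV₀ = 63,021.0649 / (1+0.093)^4 = 63,021.0649 / 1.427186 = 44,157.5622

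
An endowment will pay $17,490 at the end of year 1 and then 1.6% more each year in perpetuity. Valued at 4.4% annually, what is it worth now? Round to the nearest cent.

$624,642.86

PV = PMT / (i − g) = 17490 / (0.044 − 0.016) = 17490 / 0.028000 = 624,642.8571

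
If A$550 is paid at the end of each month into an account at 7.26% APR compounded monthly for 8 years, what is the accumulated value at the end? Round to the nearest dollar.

A$71,304

With 12 periods per year: i = 0.00605, n = 96.
FV = PMT · [(1+i)^n − 1] / i = 550 · 129.643428 = 71,303.8854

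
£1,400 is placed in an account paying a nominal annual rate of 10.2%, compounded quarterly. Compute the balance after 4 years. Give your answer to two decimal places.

£2,094.59

With 4 periods per year: i = 0.0255, n = 16.
FV = PV·(1+i)^n = 1,400 × 1.496134 = 2,094.5883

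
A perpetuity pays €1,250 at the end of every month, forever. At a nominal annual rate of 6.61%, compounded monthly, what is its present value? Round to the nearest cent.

€226,928.90

Periodic rate i = 0.0661/12 = 0.00550833.
PV = C/r = 1250/0.00550833 = 226,928.8956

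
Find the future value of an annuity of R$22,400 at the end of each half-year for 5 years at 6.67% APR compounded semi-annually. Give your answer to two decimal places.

R$260,788.12

i = 0.0667/2 = 0.03335 per half-year; n = 5·2 = 10.
Accumulation factor s(10|0.03335) = 11.642327; FV = 22400 × 11.642327 = 260,788.1184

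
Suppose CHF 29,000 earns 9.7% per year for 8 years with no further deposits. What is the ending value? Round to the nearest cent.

FV = 29,000 × (1 + 0.097)^8 = 60,820.6446

CHF 60,820.64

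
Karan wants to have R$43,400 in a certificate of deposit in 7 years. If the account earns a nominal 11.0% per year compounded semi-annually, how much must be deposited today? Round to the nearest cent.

i = 0.11/2 = 0.055 per half-year; n = 7·2 = 14.
Discount factor = (1+0.055)^(−14) = 0.472569; PV = 43,400 × 0.472569 = 20,509.5105

R$20,509.51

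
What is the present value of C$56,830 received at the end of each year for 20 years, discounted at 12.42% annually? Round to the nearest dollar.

Annuity factor a(20|0.1242) = 7.277056; PV = 56830 × 7.277056 = 413,555.0864

C$413,555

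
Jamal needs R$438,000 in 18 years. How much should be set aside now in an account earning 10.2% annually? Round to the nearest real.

PV = 438,000 / (1 + 0.102)^18 = 438,000 / 5.744718 = 76,243.9537

R$76,244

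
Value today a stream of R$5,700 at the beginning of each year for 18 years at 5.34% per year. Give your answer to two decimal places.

R$68,361.00

PV = 5700 × [1 − (1+0.0534)^(−18)] / 0.0534 × (1+i) = 5700 × 11.993157 = 68,360.9971
(Beginning-of-period payments → annuity-due factor ×(1+i).)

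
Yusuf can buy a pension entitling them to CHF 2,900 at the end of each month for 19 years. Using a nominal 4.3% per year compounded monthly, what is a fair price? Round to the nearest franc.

With 12 periods per year: i = 0.00358333, n = 228.
PV = 2900 × [1 − (1+0.00358333)^(−228)] / 0.00358333 = 2900 × 155.609162 = 451,266.5711

CHF 451,267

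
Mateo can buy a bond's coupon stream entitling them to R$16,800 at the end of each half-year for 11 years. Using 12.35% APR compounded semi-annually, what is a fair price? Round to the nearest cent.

R$199,256.23

i = 0.1235/2 = 0.06175 per half-year; n = 11·2 = 22.
PV = 16800 × [1 − (1+0.06175)^(−22)] / 0.06175 = 16800 × 11.860490 = 199,256.2265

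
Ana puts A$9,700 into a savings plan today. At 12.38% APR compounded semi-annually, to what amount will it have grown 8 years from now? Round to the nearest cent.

With 2 periods per year: i = 0.0619, n = 16.
FV = PV·(1+i)^n = 9,700 × 2.614195 = 25,357.6888

A$25,357.69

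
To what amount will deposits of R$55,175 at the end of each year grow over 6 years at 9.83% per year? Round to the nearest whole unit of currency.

R$423,886

FV = 55175 × [(1+0.0983)^6 − 1] / 0.0983 = 55175 × 7.682575 = 423,886.0833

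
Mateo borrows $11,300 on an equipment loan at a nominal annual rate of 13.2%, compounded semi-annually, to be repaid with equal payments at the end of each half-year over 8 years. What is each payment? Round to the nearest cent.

With 2 periods per year: i = 0.066, n = 16.
Annuity-PV factor = 9.702214; PMT = 11300 / 9.702214 = 1,164.6826

$1,164.68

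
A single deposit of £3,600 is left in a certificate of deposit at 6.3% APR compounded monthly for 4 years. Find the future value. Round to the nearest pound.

£4,629

Periodic rate i = 0.063/12 = 0.00525; n = 4 × 12 = 48 periods.
3,600 × (1+0.00525)^48 = 3,600 × 1.285748 = 4,628.6935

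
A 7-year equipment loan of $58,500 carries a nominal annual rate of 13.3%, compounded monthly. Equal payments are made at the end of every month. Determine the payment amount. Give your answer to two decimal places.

$1,073.79

Periodic rate i = 0.133/12 = 0.0110833; n = 7 × 12 = 84 periods.
PMT = 58500 / ( [1 − (1+0.0110833)^(−84)] / 0.0110833 ) = 58500 / 54.479710 = 1,073.7943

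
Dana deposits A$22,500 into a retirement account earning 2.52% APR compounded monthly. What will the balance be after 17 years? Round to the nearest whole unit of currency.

A$34,517

With 12 periods per year: i = 0.0021, n = 204.
FV = 22,500 × (1 + 0.0021)^204 = 34,517.4888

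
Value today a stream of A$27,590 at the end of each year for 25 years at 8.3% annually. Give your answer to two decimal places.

A$287,123.82

PV = PMT · [1 − (1+i)^(−n)] / i = 27590 · 10.406808 = 287,123.8231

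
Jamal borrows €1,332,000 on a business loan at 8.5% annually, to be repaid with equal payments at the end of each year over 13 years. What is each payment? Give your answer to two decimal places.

PMT = 1.332e+06 / ( [1 − (1+0.085)^(−13)] / 0.085 ) = 1.332e+06 / 7.690955 = 173,190.4577

€173,190.46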